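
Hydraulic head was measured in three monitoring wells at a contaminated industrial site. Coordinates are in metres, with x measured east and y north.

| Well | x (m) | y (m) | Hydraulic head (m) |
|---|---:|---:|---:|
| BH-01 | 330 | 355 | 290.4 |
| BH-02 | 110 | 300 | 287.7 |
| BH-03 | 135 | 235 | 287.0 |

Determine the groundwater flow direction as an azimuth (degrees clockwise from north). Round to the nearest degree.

212°

Three-point gradient (reference BH-01): Δ to BH-02 = (-220, -55, -2.7), Δ to BH-03 = (-195, -120, -3.4).
∂h/∂x = +0.008740, ∂h/∂y = +0.01413 (det = 15675).
Flow direction (−∇h) has components (-0.008740 E, -0.01413 N).
Azimuth = atan2(E, N) = atan2(-0.008740, -0.01413) = 211.7° ≈ 212°.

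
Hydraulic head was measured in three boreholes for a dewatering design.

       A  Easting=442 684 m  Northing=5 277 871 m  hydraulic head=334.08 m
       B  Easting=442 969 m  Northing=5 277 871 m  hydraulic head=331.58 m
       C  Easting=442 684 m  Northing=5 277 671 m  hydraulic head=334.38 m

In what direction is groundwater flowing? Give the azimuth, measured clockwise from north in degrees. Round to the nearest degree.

080°

∂h/∂x = (331.58 − 334.08) / (442969 − 442684) = -0.008772
∂h/∂y = (334.38 − 334.08) / (5277671 − 5277871) = -0.001500
Flow direction (−∇h) has components (+0.008772 E, +0.001500 N).
Azimuth = atan2(E, N) = atan2(+0.008772, +0.001500) = 80.3° ≈ 080°.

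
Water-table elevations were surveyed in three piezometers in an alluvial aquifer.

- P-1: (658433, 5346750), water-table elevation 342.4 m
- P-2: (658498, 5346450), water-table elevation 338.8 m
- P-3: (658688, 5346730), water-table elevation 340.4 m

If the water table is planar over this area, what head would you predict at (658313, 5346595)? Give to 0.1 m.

Taking P-1 as reference: P-2−P-1 = (65, -300, -3.6); P-3−P-1 = (255, -20, -2.0).
Solve a·Δx + b·Δy = Δh: det = 65·(-20) − 255·(-300) = 75200.
∂h/∂x = [(-3.6)·(-20) − (-2.0)·(-300)] / 75200 = -0.007021
∂h/∂y = [65·(-2.0) − 255·(-3.6)] / 75200 = +0.01048
h(658313, 5346595) = 342.4 + (-0.007021)·(-120) + (+0.01048)·(-155) = 342.4 +0.843 -1.624 = 341.618 m.

341.6 m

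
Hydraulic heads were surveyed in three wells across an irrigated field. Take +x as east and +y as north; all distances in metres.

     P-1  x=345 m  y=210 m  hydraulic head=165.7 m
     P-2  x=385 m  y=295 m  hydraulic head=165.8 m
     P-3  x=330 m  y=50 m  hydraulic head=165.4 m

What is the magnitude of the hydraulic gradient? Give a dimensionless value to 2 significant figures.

0.0028

Taking P-1 as reference: P-2−P-1 = (40, 85, +0.1); P-3−P-1 = (-15, -160, -0.3).
Determinant of the coordinate differences = 40·(-160) − (-15)·85 = -5125.
∂h/∂x = [(+0.1)·(-160) − (-0.3)·85] / -5125 = -0.001854
∂h/∂y = [40·(-0.3) − (-15)·(+0.1)] / -5125 = +0.002049
|∇h| = √(-0.001854² + 0.002049²) = 0.002763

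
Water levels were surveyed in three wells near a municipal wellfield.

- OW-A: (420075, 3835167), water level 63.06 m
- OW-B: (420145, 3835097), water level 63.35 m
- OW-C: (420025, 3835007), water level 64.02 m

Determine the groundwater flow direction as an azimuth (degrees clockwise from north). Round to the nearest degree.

Differences from OW-A: to OW-B (Δx, Δy, Δh) = (70, -70, +0.29); to OW-C = (-50, -160, +0.96).
Determinant of the coordinate differences = 70·(-160) − (-50)·(-70) = -14700.
∂h/∂x = [(+0.29)·(-160) − (+0.96)·(-70)] / -14700 = -0.001415
∂h/∂y = [70·(+0.96) − (-50)·(+0.29)] / -14700 = -0.005558
Flow direction (−∇h) has components (+0.001415 E, +0.005558 N).
Azimuth = atan2(E, N) = atan2(+0.001415, +0.005558) = 14.3° ≈ 014°.

014°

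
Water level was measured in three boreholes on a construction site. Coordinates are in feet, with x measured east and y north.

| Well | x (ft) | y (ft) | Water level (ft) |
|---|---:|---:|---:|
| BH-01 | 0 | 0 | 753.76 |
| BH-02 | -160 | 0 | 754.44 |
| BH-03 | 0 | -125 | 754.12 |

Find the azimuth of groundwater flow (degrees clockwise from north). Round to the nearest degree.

056°

∂h/∂x = (754.44 − 753.76) / (-160 − 0) = -0.004250
∂h/∂y = (754.12 − 753.76) / (-125 − 0) = -0.002880
Flow direction (−∇h) has components (+0.004250 E, +0.002880 N).
Azimuth = atan2(E, N) = atan2(+0.004250, +0.002880) = 55.9° ≈ 056°.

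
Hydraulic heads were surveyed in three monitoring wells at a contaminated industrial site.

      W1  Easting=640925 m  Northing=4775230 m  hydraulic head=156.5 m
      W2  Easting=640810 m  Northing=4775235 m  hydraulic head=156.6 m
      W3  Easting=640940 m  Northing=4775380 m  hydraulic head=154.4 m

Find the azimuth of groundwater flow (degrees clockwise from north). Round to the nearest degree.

006°

Three-point gradient (reference W1): Δ to W2 = (-115, 5, +0.1), Δ to W3 = (15, 150, -2.1).
∂h/∂x = -0.001472, ∂h/∂y = -0.01385 (det = -17325).
Flow direction (−∇h) has components (+0.001472 E, +0.01385 N).
Azimuth = atan2(E, N) = atan2(+0.001472, +0.01385) = 6.1° ≈ 006°.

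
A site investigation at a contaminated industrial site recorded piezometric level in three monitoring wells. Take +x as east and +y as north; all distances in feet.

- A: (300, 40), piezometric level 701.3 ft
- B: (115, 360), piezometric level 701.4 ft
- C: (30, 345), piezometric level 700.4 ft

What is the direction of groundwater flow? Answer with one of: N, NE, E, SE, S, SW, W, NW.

With h = a·x + b·y + c and A as origin, the differences give:
  (-185)·a + 320·b = +0.1
  (-270)·a + 305·b = -0.9
Eliminate b (×305 and ×320, subtract): 29975·a = 318.50 → a = ∂h/∂x = +0.01063
Back-substitute: b = ∂h/∂y = +0.006455.
Flow = −∇h = (-0.01063 east, -0.006455 north), which points southwest.

SW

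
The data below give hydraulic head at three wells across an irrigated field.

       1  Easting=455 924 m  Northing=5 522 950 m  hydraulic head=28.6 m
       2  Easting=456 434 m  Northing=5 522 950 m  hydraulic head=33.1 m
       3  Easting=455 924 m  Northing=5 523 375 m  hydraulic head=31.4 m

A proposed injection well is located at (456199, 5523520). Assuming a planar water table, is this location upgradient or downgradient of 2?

∂h/∂x = (33.1 − 28.6) / (456434 − 455924) = +0.008824
∂h/∂y = (31.4 − 28.6) / (5523375 − 5522950) = +0.006588
Head at (456199, 5523520) = 28.6 + (+0.008824)·(275) + (+0.006588)·(570) = 34.78 m.
That is higher than the 33.1 m at 2, so the point is upgradient.

upgradient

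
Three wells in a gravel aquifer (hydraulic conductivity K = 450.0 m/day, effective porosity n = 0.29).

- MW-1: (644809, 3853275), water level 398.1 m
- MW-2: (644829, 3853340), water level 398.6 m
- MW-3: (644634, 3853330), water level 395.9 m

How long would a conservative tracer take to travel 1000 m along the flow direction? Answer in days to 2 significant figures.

Taking MW-1 as reference: MW-2−MW-1 = (20, 65, +0.5); MW-3−MW-1 = (-175, 55, -2.2).
Solve a·Δx + b·Δy = Δh: det = 20·55 − (-175)·65 = 12475.
∂h/∂x = [(+0.5)·55 − (-2.2)·65] / 12475 = +0.01367
∂h/∂y = [20·(-2.2) − (-175)·(+0.5)] / 12475 = +0.003487
|∇h| = √(0.01367² + 0.003487²) = 0.01411
Seepage velocity v = K·i/n = 450.0 × 0.01411 / 0.29 = 21.89 m/day.
t = 1000 / 21.89 = 45.68 days.

46 days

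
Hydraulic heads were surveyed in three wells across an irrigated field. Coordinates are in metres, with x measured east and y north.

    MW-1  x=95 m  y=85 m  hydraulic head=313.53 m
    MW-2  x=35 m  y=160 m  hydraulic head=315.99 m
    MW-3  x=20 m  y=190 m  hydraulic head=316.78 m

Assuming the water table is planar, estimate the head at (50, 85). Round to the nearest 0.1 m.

Taking MW-1 as reference: MW-2−MW-1 = (-60, 75, +2.46); MW-3−MW-1 = (-75, 105, +3.25).
Determinant of the coordinate differences = (-60)·105 − (-75)·75 = -675.
∂h/∂x = [(+2.46)·105 − (+3.25)·75] / -675 = -0.02156
∂h/∂y = [(-60)·(+3.25) − (-75)·(+2.46)] / -675 = +0.01556
h(50, 85) = 313.53 + (-0.02156)·(-45) + (+0.01556)·(0) = 313.53 +0.970 +0.000 = 314.500 m.

314.5 m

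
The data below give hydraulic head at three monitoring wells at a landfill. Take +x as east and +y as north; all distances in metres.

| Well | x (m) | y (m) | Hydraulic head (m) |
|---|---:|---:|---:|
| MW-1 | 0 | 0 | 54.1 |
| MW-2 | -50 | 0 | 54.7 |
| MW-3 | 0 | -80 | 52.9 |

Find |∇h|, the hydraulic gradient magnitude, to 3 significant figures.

0.0192

∂h/∂x = (54.7 − 54.1) / (-50 − 0) = -0.01200
∂h/∂y = (52.9 − 54.1) / (-80 − 0) = +0.01500
|∇h| = √(-0.01200² + 0.01500²) = 0.01921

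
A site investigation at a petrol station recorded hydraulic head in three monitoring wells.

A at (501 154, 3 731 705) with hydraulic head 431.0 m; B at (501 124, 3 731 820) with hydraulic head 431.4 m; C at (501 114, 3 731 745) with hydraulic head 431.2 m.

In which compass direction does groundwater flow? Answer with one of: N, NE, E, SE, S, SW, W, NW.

Three-point gradient (reference A): Δ to B = (-30, 115, +0.4), Δ to C = (-40, 40, +0.2).
∂h/∂x = -0.002059, ∂h/∂y = +0.002941 (det = 3400).
Flow = −∇h = (+0.002059 east, -0.002941 north), which points southeast.

SE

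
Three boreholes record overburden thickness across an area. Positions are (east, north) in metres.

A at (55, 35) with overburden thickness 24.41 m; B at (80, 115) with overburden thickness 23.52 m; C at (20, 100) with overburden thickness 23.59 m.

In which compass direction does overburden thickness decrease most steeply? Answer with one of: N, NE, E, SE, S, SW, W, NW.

N

With d = a·x + b·y + c and A as origin, the differences give:
  25·a + 80·b = -0.89
  (-35)·a + 65·b = -0.82
Eliminate b (×65 and ×80, subtract): 4425·a = 7.750 → a = ∂d/∂x = +0.001751
Back-substitute: b = ∂d/∂y = -0.01167.
Steepest decrease is along −∇f = (-0.001751 E, +0.01167 N) → north.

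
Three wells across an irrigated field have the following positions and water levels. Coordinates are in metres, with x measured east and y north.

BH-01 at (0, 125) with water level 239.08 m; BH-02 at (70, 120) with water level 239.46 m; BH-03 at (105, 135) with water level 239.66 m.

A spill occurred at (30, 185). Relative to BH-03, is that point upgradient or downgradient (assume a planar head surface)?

downgradient

Differences from BH-01: to BH-02 (Δx, Δy, Δh) = (70, -5, +0.38); to BH-03 = (105, 10, +0.58).
Determinant of the coordinate differences = 70·10 − 105·(-5) = 1225.
∂h/∂x = [(+0.38)·10 − (+0.58)·(-5)] / 1225 = +0.005469
∂h/∂y = [70·(+0.58) − 105·(+0.38)] / 1225 = +0.0005714
Head at (30, 185) = 239.08 + (+0.005469)·(30) + (+0.0005714)·(60) = 239.28 m.
That is lower than the 239.66 m at BH-03, so the point is downgradient.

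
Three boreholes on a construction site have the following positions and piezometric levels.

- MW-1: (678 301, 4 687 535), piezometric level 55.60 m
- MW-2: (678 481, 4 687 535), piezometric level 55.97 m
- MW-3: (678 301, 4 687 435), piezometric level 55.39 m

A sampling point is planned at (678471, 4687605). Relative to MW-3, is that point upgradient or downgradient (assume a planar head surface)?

upgradient

∂h/∂x = (55.97 − 55.60) / (678481 − 678301) = +0.002056
∂h/∂y = (55.39 − 55.60) / (4687435 − 4687535) = +0.002100
Head at (678471, 4687605) = 55.60 + (+0.002056)·(170) + (+0.002100)·(70) = 56.10 m.
That is higher than the 55.39 m at MW-3, so the point is upgradient.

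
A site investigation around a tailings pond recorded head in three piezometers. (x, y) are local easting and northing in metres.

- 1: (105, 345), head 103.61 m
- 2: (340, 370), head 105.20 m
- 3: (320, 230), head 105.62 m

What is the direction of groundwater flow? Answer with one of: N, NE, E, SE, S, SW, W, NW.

Taking 1 as reference: 2−1 = (235, 25, +1.59); 3−1 = (215, -115, +2.01).
Solve a·Δx + b·Δy = Δh: det = 235·(-115) − 215·25 = -32400.
∂h/∂x = [(+1.59)·(-115) − (+2.01)·25] / -32400 = +0.007194
∂h/∂y = [235·(+2.01) − 215·(+1.59)] / -32400 = -0.004028
Flow = −∇h = (-0.007194 east, +0.004028 north), which points northwest.

NW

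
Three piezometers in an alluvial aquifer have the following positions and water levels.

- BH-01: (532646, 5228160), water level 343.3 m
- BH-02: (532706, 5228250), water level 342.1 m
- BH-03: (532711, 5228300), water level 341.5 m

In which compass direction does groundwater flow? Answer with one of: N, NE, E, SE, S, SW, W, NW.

N

With h = a·x + b·y + c and BH-01 as origin, the differences give:
  60·a + 90·b = -1.2
  65·a + 140·b = -1.8
Eliminate b (×140 and ×90, subtract): 2550·a = -6.00 → a = ∂h/∂x = -0.002353
Back-substitute: b = ∂h/∂y = -0.01176.
Flow = −∇h = (+0.002353 east, +0.01176 north), which points north.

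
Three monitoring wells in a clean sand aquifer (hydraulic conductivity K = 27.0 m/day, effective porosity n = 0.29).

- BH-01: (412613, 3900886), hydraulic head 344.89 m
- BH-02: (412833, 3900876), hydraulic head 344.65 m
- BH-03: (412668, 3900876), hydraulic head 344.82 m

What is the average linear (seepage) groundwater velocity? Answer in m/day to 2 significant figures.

0.16 m/day

Differences from BH-01: to BH-02 (Δx, Δy, Δh) = (220, -10, -0.24); to BH-03 = (55, -10, -0.07).
Solve a·Δx + b·Δy = Δh: det = 220·(-10) − 55·(-10) = -1650.
∂h/∂x = [(-0.24)·(-10) − (-0.07)·(-10)] / -1650 = -0.001030
∂h/∂y = [220·(-0.07) − 55·(-0.24)] / -1650 = +0.001333
|∇h| = √(-0.001030² + 0.001333²) = 0.001685
Seepage velocity v = K·i/n = 27.0 × 0.001685 / 0.29 = 0.1569 m/day.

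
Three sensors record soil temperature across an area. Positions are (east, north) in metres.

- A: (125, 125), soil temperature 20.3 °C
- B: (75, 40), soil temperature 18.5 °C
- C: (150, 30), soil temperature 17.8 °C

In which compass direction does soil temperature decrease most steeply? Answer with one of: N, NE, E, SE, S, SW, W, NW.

S

Taking A as reference: B−A = (-50, -85, -1.8); C−A = (25, -95, -2.5).
Determinant of the coordinate differences = (-50)·(-95) − 25·(-85) = 6875.
∂T/∂x = [(-1.8)·(-95) − (-2.5)·(-85)] / 6875 = -0.006036
∂T/∂y = [(-50)·(-2.5) − 25·(-1.8)] / 6875 = +0.02473
Steepest decrease is along −∇f = (+0.006036 E, -0.02473 N) → south.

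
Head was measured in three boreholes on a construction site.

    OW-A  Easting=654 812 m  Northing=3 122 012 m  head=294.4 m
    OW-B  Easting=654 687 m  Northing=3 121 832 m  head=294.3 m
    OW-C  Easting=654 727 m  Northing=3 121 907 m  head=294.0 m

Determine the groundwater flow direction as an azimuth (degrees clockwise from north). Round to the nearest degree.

Taking OW-A as reference: OW-B−OW-A = (-125, -180, -0.1); OW-C−OW-A = (-85, -105, -0.4).
Determinant of the coordinate differences = (-125)·(-105) − (-85)·(-180) = -2175.
∂h/∂x = [(-0.1)·(-105) − (-0.4)·(-180)] / -2175 = +0.02828
∂h/∂y = [(-125)·(-0.4) − (-85)·(-0.1)] / -2175 = -0.01908
Flow direction (−∇h) has components (-0.02828 E, +0.01908 N).
Azimuth = atan2(E, N) = atan2(-0.02828, +0.01908) = 304.0° ≈ 304°.

304°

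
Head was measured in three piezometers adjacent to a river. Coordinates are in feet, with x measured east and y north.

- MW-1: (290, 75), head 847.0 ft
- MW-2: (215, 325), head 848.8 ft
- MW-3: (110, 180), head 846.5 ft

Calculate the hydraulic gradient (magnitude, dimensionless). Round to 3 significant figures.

0.0129

With h = a·x + b·y + c and MW-1 as origin, the differences give:
  (-75)·a + 250·b = +1.8
  (-180)·a + 105·b = -0.5
Eliminate b (×105 and ×250, subtract): 37125·a = 314.00 → a = ∂h/∂x = +0.008458
Back-substitute: b = ∂h/∂y = +0.009737.
|∇h| = √(0.008458² + 0.009737²) = 0.0129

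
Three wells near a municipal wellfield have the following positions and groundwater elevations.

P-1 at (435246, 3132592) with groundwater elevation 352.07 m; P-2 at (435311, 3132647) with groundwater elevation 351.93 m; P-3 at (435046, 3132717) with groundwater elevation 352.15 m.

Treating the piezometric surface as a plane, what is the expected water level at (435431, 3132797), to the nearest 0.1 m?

351.6 m

Taking P-1 as reference: P-2−P-1 = (65, 55, -0.14); P-3−P-1 = (-200, 125, +0.08).
Determinant of the coordinate differences = 65·125 − (-200)·55 = 19125.
∂h/∂x = [(-0.14)·125 − (+0.08)·55] / 19125 = -0.001145
∂h/∂y = [65·(+0.08) − (-200)·(-0.14)] / 19125 = -0.001192
h(435431, 3132797) = 352.07 + (-0.001145)·(185) + (-0.001192)·(205) = 352.07 -0.212 -0.244 = 351.614 m.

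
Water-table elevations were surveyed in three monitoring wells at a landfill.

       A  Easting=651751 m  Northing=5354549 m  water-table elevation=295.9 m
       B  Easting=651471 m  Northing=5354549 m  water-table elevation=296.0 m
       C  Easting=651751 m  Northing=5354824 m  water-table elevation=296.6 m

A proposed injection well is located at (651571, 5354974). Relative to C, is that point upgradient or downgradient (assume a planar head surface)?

∂h/∂x = (296.0 − 295.9) / (651471 − 651751) = -0.0003571
∂h/∂y = (296.6 − 295.9) / (5354824 − 5354549) = +0.002545
Head at (651571, 5354974) = 295.9 + (-0.0003571)·(-180) + (+0.002545)·(425) = 297.05 m.
That is higher than the 296.6 m at C, so the point is upgradient.

upgradient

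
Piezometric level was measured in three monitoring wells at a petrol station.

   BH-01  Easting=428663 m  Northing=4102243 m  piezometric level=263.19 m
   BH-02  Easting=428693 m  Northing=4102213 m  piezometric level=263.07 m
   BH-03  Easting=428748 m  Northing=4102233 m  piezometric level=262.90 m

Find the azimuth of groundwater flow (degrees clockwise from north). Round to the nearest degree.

101°

Differences from BH-01: to BH-02 (Δx, Δy, Δh) = (30, -30, -0.12); to BH-03 = (85, -10, -0.29).
Solve a·Δx + b·Δy = Δh: det = 30·(-10) − 85·(-30) = 2250.
∂h/∂x = [(-0.12)·(-10) − (-0.29)·(-30)] / 2250 = -0.003333
∂h/∂y = [30·(-0.29) − 85·(-0.12)] / 2250 = +0.0006667
Flow direction (−∇h) has components (+0.003333 E, -0.0006667 N).
Azimuth = atan2(E, N) = atan2(+0.003333, -0.0006667) = 101.3° ≈ 101°.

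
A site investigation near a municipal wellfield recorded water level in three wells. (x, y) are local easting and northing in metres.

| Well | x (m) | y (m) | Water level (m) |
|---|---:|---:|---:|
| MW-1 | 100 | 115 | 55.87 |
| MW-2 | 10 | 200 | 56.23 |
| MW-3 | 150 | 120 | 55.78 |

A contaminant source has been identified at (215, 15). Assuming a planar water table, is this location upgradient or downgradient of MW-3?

downgradient

Differences from MW-1: to MW-2 (Δx, Δy, Δh) = (-90, 85, +0.36); to MW-3 = (50, 5, -0.09).
Determinant of the coordinate differences = (-90)·5 − 50·85 = -4700.
∂h/∂x = [(+0.36)·5 − (-0.09)·85] / -4700 = -0.002011
∂h/∂y = [(-90)·(-0.09) − 50·(+0.36)] / -4700 = +0.002106
Head at (215, 15) = 55.87 + (-0.002011)·(115) + (+0.002106)·(-100) = 55.43 m.
That is lower than the 55.78 m at MW-3, so the point is downgradient.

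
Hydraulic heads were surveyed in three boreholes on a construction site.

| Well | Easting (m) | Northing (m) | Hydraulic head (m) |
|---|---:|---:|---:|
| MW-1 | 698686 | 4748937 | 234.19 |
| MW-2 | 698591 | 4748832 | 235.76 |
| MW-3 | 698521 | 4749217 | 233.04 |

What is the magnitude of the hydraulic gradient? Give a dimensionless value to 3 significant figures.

Differences from MW-1: to MW-2 (Δx, Δy, Δh) = (-95, -105, +1.57); to MW-3 = (-165, 280, -1.15).
Determinant of the coordinate differences = (-95)·280 − (-165)·(-105) = -43925.
∂h/∂x = [(+1.57)·280 − (-1.15)·(-105)] / -43925 = -0.007259
∂h/∂y = [(-95)·(-1.15) − (-165)·(+1.57)] / -43925 = -0.008385
|∇h| = √(-0.007259² + -0.008385²) = 0.01109

0.0111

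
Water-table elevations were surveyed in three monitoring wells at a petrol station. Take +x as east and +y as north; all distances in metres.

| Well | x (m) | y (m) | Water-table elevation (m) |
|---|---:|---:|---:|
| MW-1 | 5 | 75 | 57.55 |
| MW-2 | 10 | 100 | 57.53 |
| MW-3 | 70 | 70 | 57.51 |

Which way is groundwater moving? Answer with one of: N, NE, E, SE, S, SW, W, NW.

NE

Taking MW-1 as reference: MW-2−MW-1 = (5, 25, -0.02); MW-3−MW-1 = (65, -5, -0.04).
Solve a·Δx + b·Δy = Δh: det = 5·(-5) − 65·25 = -1650.
∂h/∂x = [(-0.02)·(-5) − (-0.04)·25] / -1650 = -0.0006667
∂h/∂y = [5·(-0.04) − 65·(-0.02)] / -1650 = -0.0006667
Flow = −∇h = (+0.0006667 east, +0.0006667 north), which points northeast.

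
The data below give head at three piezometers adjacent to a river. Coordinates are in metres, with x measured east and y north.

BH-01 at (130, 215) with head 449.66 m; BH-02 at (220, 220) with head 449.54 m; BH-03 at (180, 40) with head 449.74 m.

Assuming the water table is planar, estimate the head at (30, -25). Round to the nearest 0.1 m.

450.0 m

Three-point gradient (reference BH-01): Δ to BH-02 = (90, 5, -0.12), Δ to BH-03 = (50, -175, +0.08).
∂h/∂x = -0.001288, ∂h/∂y = -0.0008250 (det = -16000).
h(30, -25) = 449.66 + (-0.001288)·(-100) + (-0.0008250)·(-240) = 449.66 +0.129 +0.198 = 449.987 m.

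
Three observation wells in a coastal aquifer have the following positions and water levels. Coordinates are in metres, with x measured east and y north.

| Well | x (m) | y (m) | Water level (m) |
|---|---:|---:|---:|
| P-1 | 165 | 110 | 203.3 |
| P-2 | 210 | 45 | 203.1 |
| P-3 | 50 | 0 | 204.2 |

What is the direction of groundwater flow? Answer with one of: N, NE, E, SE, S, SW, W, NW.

Taking P-1 as reference: P-2−P-1 = (45, -65, -0.2); P-3−P-1 = (-115, -110, +0.9).
Determinant of the coordinate differences = 45·(-110) − (-115)·(-65) = -12425.
∂h/∂x = [(-0.2)·(-110) − (+0.9)·(-65)] / -12425 = -0.006479
∂h/∂y = [45·(+0.9) − (-115)·(-0.2)] / -12425 = -0.001408
Flow = −∇h = (+0.006479 east, +0.001408 north), which points east.

E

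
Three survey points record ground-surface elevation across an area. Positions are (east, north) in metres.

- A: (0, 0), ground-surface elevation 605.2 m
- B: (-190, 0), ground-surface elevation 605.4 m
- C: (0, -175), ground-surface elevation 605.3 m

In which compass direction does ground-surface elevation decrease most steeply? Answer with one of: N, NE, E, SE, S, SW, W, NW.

∂z/∂x = (605.4 − 605.2) / (-190 − 0) = -0.001053
∂z/∂y = (605.3 − 605.2) / (-175 − 0) = -0.0005714
Steepest decrease is along −∇f = (+0.001053 E, +0.0005714 N) → northeast.

NE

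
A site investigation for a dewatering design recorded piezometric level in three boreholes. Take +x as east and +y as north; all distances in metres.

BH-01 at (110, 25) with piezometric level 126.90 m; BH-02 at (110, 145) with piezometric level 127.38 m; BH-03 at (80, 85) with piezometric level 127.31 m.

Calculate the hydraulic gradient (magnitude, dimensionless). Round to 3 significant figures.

Differences from BH-01: to BH-02 (Δx, Δy, Δh) = (0, 120, +0.48); to BH-03 = (-30, 60, +0.41).
Determinant of the coordinate differences = 0·60 − (-30)·120 = 3600.
∂h/∂x = [(+0.48)·60 − (+0.41)·120] / 3600 = -0.005667
∂h/∂y = [0·(+0.41) − (-30)·(+0.48)] / 3600 = +0.004000
|∇h| = √(-0.005667² + 0.004000²) = 0.006936

0.00694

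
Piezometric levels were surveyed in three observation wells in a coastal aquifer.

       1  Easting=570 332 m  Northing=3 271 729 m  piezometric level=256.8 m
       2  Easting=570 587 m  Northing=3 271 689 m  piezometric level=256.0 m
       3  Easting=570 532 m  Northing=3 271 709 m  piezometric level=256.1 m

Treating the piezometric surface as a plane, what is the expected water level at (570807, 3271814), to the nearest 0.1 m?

254.3 m

With h = a·x + b·y + c and 1 as origin, the differences give:
  255·a + (-40)·b = -0.8
  200·a + (-20)·b = -0.7
Eliminate b (×(-20) and ×(-40), subtract): 2900·a = -12.00 → a = ∂h/∂x = -0.004138
Back-substitute: b = ∂h/∂y = -0.006379.
h(570807, 3271814) = 256.8 + (-0.004138)·(475) + (-0.006379)·(85) = 256.8 -1.966 -0.542 = 254.292 m.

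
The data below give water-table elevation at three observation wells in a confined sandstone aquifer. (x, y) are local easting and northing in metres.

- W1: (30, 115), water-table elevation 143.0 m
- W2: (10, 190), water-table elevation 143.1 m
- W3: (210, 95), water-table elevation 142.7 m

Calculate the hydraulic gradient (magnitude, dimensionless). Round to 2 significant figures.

With h = a·x + b·y + c and W1 as origin, the differences give:
  (-20)·a + 75·b = +0.1
  180·a + (-20)·b = -0.3
Eliminate b (×(-20) and ×75, subtract): -13100·a = 20.50 → a = ∂h/∂x = -0.001565
Back-substitute: b = ∂h/∂y = +0.0009160.
|∇h| = √(-0.001565² + 0.0009160²) = 0.001813

0.0018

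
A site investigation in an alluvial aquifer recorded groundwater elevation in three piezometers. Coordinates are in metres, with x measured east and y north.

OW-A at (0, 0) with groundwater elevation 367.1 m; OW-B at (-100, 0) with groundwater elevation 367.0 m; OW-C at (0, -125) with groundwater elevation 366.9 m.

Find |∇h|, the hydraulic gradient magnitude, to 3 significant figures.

0.00189

∂h/∂x = (367.0 − 367.1) / (-100 − 0) = +0.001000
∂h/∂y = (366.9 − 367.1) / (-125 − 0) = +0.001600
|∇h| = √(0.001000² + 0.001600²) = 0.001887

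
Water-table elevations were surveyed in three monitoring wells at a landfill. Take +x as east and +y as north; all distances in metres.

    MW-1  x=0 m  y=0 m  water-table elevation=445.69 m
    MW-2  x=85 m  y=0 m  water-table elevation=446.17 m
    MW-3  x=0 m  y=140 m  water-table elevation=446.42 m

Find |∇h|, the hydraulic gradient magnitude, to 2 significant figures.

0.0077

∂h/∂x = (446.17 − 445.69) / (85 − 0) = +0.005647
∂h/∂y = (446.42 − 445.69) / (140 − 0) = +0.005214
|∇h| = √(0.005647² + 0.005214²) = 0.007686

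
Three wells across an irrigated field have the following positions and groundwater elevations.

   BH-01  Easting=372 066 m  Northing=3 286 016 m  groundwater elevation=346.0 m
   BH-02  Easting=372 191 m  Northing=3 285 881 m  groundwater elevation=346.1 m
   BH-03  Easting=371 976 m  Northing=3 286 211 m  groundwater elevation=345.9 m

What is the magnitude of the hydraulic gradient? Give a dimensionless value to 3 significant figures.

0.000568

Differences from BH-01: to BH-02 (Δx, Δy, Δh) = (125, -135, +0.1); to BH-03 = (-90, 195, -0.1).
Solve a·Δx + b·Δy = Δh: det = 125·195 − (-90)·(-135) = 12225.
∂h/∂x = [(+0.1)·195 − (-0.1)·(-135)] / 12225 = +0.0004908
∂h/∂y = [125·(-0.1) − (-90)·(+0.1)] / 12225 = -0.0002863
|∇h| = √(0.0004908² + -0.0002863²) = 0.0005682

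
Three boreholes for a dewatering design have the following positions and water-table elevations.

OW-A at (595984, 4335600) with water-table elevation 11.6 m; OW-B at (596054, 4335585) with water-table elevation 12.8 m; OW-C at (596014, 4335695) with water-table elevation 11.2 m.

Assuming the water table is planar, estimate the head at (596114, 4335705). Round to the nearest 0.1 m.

With h = a·x + b·y + c and OW-A as origin, the differences give:
  70·a + (-15)·b = +1.2
  30·a + 95·b = -0.4
Eliminate b (×95 and ×(-15), subtract): 7100·a = 108.00 → a = ∂h/∂x = +0.01521
Back-substitute: b = ∂h/∂y = -0.009014.
h(596114, 4335705) = 11.6 + (+0.01521)·(130) + (-0.009014)·(105) = 11.6 +1.977 -0.946 = 12.631 m.

12.6 m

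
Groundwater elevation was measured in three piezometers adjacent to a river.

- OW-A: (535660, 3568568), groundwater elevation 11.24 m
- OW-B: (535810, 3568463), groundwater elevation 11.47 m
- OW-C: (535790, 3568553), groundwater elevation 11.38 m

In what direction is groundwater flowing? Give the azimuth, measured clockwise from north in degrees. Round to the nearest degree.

308°

With h = a·x + b·y + c and OW-A as origin, the differences give:
  150·a + (-105)·b = +0.23
  130·a + (-15)·b = +0.14
Eliminate b (×(-15) and ×(-105), subtract): 11400·a = 11.250 → a = ∂h/∂x = +0.0009868
Back-substitute: b = ∂h/∂y = -0.0007807.
Flow direction (−∇h) has components (-0.0009868 E, +0.0007807 N).
Azimuth = atan2(E, N) = atan2(-0.0009868, +0.0007807) = 308.3° ≈ 308°.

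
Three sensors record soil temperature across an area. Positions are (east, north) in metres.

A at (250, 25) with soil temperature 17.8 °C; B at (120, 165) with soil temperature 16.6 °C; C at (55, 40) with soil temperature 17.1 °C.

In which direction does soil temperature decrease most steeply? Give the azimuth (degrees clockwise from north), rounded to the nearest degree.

331°

Differences from A: to B (Δx, Δy, Δh) = (-130, 140, -1.2); to C = (-195, 15, -0.7).
Determinant of the coordinate differences = (-130)·15 − (-195)·140 = 25350.
∂T/∂x = [(-1.2)·15 − (-0.7)·140] / 25350 = +0.003156
∂T/∂y = [(-130)·(-0.7) − (-195)·(-1.2)] / 25350 = -0.005641
Steepest decrease is along −∇f: components (-0.003156 E, +0.005641 N).
Azimuth = atan2(-0.003156, +0.005641) = 330.8° ≈ 331°.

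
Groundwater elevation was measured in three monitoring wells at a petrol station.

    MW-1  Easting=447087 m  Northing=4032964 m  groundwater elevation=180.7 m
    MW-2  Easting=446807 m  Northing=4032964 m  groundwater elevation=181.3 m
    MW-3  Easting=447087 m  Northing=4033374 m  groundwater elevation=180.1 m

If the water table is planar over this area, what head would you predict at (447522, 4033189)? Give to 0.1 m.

∂h/∂x = (181.3 − 180.7) / (446807 − 447087) = -0.002143
∂h/∂y = (180.1 − 180.7) / (4033374 − 4032964) = -0.001463
h(447522, 4033189) = 180.7 + (-0.002143)·(435) + (-0.001463)·(225) = 180.7 -0.932 -0.329 = 179.439 m.

179.4 m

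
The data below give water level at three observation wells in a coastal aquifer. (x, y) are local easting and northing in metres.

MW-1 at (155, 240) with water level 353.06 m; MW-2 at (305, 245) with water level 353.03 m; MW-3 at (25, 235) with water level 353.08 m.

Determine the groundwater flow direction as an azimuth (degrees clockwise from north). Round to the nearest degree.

177°

With h = a·x + b·y + c and MW-1 as origin, the differences give:
  150·a + 5·b = -0.03
  (-130)·a + (-5)·b = +0.02
Eliminate b (×(-5) and ×5, subtract): -100·a = 0.050 → a = ∂h/∂x = -0.0005000
Back-substitute: b = ∂h/∂y = +0.009000.
Flow direction (−∇h) has components (+0.0005000 E, -0.009000 N).
Azimuth = atan2(E, N) = atan2(+0.0005000, -0.009000) = 176.8° ≈ 177°.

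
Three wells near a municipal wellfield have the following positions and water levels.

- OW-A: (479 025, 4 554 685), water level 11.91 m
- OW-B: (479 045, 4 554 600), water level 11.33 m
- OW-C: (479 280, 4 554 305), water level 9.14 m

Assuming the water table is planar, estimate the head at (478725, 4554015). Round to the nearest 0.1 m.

7.8 m

Three-point gradient (reference OW-A): Δ to OW-B = (20, -85, -0.58), Δ to OW-C = (255, -380, -2.77).
∂h/∂x = -0.001069, ∂h/∂y = +0.006572 (det = 14075).
h(478725, 4554015) = 11.91 + (-0.001069)·(-300) + (+0.006572)·(-670) = 11.91 +0.321 -4.403 = 7.828 m.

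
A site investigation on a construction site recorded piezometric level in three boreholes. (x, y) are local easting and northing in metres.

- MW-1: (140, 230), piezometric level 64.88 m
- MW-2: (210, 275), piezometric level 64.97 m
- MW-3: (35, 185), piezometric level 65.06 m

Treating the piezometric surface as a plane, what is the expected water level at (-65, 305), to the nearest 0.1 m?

67.5 m

With h = a·x + b·y + c and MW-1 as origin, the differences give:
  70·a + 45·b = +0.09
  (-105)·a + (-45)·b = +0.18
Eliminate b (×(-45) and ×45, subtract): 1575·a = -12.150 → a = ∂h/∂x = -0.007714
Back-substitute: b = ∂h/∂y = +0.01400.
h(-65, 305) = 64.88 + (-0.007714)·(-205) + (+0.01400)·(75) = 64.88 +1.581 +1.050 = 67.511 m.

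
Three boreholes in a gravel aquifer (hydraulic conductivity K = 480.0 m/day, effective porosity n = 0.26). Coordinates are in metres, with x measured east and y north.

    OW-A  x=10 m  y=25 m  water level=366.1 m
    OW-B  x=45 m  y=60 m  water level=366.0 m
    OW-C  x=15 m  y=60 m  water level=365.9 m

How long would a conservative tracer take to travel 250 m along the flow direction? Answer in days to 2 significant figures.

Differences from OW-A: to OW-B (Δx, Δy, Δh) = (35, 35, -0.1); to OW-C = (5, 35, -0.2).
Determinant of the coordinate differences = 35·35 − 5·35 = 1050.
∂h/∂x = [(-0.1)·35 − (-0.2)·35] / 1050 = +0.003333
∂h/∂y = [35·(-0.2) − 5·(-0.1)] / 1050 = -0.006190
|∇h| = √(0.003333² + -0.006190²) = 0.00703
Seepage velocity v = K·i/n = 480.0 × 0.00703 / 0.26 = 12.98 m/day.
t = 250 / 12.98 = 19.26 days.

19 days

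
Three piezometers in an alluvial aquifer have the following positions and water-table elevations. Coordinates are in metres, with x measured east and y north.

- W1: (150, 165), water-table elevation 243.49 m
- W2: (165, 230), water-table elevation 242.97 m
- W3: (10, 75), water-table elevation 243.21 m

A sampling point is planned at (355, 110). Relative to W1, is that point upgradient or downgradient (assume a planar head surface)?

upgradient

Differences from W1: to W2 (Δx, Δy, Δh) = (15, 65, -0.52); to W3 = (-140, -90, -0.28).
Solve a·Δx + b·Δy = Δh: det = 15·(-90) − (-140)·65 = 7750.
∂h/∂x = [(-0.52)·(-90) − (-0.28)·65] / 7750 = +0.008387
∂h/∂y = [15·(-0.28) − (-140)·(-0.52)] / 7750 = -0.009935
Head at (355, 110) = 243.49 + (+0.008387)·(205) + (-0.009935)·(-55) = 245.76 m.
That is higher than the 243.49 m at W1, so the point is upgradient.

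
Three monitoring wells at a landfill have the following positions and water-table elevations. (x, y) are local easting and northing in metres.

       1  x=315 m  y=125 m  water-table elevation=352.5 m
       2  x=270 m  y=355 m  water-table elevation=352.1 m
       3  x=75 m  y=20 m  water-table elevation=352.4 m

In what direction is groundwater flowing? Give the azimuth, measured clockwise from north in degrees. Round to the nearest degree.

Differences from 1: to 2 (Δx, Δy, Δh) = (-45, 230, -0.4); to 3 = (-240, -105, -0.1).
Solve a·Δx + b·Δy = Δh: det = (-45)·(-105) − (-240)·230 = 59925.
∂h/∂x = [(-0.4)·(-105) − (-0.1)·230] / 59925 = +0.001085
∂h/∂y = [(-45)·(-0.1) − (-240)·(-0.4)] / 59925 = -0.001527
Flow direction (−∇h) has components (-0.001085 E, +0.001527 N).
Azimuth = atan2(E, N) = atan2(-0.001085, +0.001527) = 324.6° ≈ 325°.

325°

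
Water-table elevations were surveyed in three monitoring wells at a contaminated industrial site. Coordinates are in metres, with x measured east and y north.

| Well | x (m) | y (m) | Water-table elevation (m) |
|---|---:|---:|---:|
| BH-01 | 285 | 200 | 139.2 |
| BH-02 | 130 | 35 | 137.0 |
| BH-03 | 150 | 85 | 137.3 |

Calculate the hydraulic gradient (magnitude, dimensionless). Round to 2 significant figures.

0.014

Taking BH-01 as reference: BH-02−BH-01 = (-155, -165, -2.2); BH-03−BH-01 = (-135, -115, -1.9).
Solve a·Δx + b·Δy = Δh: det = (-155)·(-115) − (-135)·(-165) = -4450.
∂h/∂x = [(-2.2)·(-115) − (-1.9)·(-165)] / -4450 = +0.01360
∂h/∂y = [(-155)·(-1.9) − (-135)·(-2.2)] / -4450 = +0.0005618
|∇h| = √(0.01360² + 0.0005618²) = 0.01361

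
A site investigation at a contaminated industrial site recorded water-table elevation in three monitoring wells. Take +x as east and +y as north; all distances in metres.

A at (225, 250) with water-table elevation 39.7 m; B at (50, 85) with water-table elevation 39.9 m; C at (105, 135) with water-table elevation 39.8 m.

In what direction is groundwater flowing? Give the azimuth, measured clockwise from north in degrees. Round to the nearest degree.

Three-point gradient (reference A): Δ to B = (-175, -165, +0.2), Δ to C = (-120, -115, +0.1).
∂h/∂x = -0.02000, ∂h/∂y = +0.02000 (det = 325).
Flow direction (−∇h) has components (+0.02000 E, -0.02000 N).
Azimuth = atan2(E, N) = atan2(+0.02000, -0.02000) = 135.0° ≈ 135°.

135°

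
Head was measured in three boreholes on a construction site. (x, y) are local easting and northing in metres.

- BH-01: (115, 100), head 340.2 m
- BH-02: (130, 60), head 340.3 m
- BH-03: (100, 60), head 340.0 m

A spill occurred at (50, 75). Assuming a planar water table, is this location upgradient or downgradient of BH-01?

Taking BH-01 as reference: BH-02−BH-01 = (15, -40, +0.1); BH-03−BH-01 = (-15, -40, -0.2).
Determinant of the coordinate differences = 15·(-40) − (-15)·(-40) = -1200.
∂h/∂x = [(+0.1)·(-40) − (-0.2)·(-40)] / -1200 = +0.01000
∂h/∂y = [15·(-0.2) − (-15)·(+0.1)] / -1200 = +0.001250
Head at (50, 75) = 340.2 + (+0.01000)·(-65) + (+0.001250)·(-25) = 339.52 m.
That is lower than the 340.2 m at BH-01, so the point is downgradient.

downgradient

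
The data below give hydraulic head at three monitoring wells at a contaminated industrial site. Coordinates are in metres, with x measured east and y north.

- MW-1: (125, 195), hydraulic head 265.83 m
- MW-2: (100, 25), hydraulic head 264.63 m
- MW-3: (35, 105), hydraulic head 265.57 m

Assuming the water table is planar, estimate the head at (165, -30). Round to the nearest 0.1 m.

263.9 m

Three-point gradient (reference MW-1): Δ to MW-2 = (-25, -170, -1.20), Δ to MW-3 = (-90, -90, -0.26).
∂h/∂x = -0.004889, ∂h/∂y = +0.007778 (det = -13050).
h(165, -30) = 265.83 + (-0.004889)·(40) + (+0.007778)·(-225) = 265.83 -0.196 -1.750 = 263.884 m.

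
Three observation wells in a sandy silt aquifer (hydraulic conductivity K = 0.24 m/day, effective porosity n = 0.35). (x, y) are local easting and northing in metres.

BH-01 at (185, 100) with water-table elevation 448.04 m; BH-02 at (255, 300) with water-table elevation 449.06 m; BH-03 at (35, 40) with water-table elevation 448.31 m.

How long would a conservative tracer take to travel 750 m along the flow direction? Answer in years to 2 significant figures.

370 years

Taking BH-01 as reference: BH-02−BH-01 = (70, 200, +1.02); BH-03−BH-01 = (-150, -60, +0.27).
Determinant of the coordinate differences = 70·(-60) − (-150)·200 = 25800.
∂h/∂x = [(+1.02)·(-60) − (+0.27)·200] / 25800 = -0.004465
∂h/∂y = [70·(+0.27) − (-150)·(+1.02)] / 25800 = +0.006663
|∇h| = √(-0.004465² + 0.006663²) = 0.008021
Seepage velocity v = K·i/n = 0.24 × 0.008021 / 0.35 = 0.0055 m/day.
t = 750 / 0.0055 = 1.364e+05 days = 373 years.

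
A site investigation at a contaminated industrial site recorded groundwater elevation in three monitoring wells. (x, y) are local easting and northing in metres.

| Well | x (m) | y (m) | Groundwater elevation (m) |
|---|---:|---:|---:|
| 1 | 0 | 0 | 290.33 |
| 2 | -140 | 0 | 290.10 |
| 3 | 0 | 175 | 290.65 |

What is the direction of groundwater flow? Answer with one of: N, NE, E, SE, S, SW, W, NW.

∂h/∂x = (290.10 − 290.33) / (-140 − 0) = +0.001643
∂h/∂y = (290.65 − 290.33) / (175 − 0) = +0.001829
Flow = −∇h = (-0.001643 east, -0.001829 north), which points southwest.

SW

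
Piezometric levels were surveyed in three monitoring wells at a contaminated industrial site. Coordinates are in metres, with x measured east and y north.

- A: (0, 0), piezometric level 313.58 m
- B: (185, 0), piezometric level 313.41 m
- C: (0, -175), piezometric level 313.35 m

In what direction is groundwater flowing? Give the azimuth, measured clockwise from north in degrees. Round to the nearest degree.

145°

∂h/∂x = (313.41 − 313.58) / (185 − 0) = -0.0009189
∂h/∂y = (313.35 − 313.58) / (-175 − 0) = +0.001314
Flow direction (−∇h) has components (+0.0009189 E, -0.001314 N).
Azimuth = atan2(E, N) = atan2(+0.0009189, -0.001314) = 145.0° ≈ 145°.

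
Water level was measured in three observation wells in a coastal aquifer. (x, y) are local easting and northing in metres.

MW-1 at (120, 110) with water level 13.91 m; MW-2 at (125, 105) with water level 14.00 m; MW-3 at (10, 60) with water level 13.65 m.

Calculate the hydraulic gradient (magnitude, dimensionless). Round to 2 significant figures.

0.013

With h = a·x + b·y + c and MW-1 as origin, the differences give:
  5·a + (-5)·b = +0.09
  (-110)·a + (-50)·b = -0.26
Eliminate b (×(-50) and ×(-5), subtract): -800·a = -5.800 → a = ∂h/∂x = +0.007250
Back-substitute: b = ∂h/∂y = -0.01075.
|∇h| = √(0.007250² + -0.01075²) = 0.01297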